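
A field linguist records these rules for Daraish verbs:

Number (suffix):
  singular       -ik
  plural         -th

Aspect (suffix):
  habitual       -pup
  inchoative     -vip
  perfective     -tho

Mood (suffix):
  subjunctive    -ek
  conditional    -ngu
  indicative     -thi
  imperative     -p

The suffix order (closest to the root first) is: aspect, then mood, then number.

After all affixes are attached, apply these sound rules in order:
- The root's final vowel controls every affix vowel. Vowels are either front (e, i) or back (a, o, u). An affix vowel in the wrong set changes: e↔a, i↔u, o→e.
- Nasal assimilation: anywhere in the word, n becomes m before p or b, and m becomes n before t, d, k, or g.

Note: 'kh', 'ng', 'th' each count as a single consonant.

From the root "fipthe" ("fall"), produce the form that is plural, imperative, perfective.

fipthethepth

Attach aspect perfective -tho → fipthetho.
Attach mood imperative -p → fipthethop.
Attach number plural -th → fipthethopth.
Apply vowel harmony: fipthethopth → fipthethepth.
Nasal assimilation: no change.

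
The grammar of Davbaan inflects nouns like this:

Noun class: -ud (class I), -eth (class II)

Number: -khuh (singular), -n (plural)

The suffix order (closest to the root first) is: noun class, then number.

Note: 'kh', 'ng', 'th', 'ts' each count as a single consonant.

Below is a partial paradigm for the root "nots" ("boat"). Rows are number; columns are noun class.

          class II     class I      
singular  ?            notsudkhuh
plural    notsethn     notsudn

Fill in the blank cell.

Attach noun class class II -eth → notseth.
Attach number singular -khuh → notsethkhuh.

notsethkhuh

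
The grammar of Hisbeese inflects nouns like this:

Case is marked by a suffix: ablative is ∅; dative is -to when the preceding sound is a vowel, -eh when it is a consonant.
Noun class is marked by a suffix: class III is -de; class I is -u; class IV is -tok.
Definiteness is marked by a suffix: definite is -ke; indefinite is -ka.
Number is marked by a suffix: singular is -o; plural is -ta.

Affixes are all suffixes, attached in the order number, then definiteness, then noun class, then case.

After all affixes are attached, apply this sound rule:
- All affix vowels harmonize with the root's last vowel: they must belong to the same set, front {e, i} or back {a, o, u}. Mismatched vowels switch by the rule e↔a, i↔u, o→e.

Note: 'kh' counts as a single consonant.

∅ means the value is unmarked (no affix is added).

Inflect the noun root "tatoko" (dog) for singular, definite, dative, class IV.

Attach number singular -o → tatokoo.
Attach definiteness definite -ke → tatokooke.
Attach noun class class IV -tok → tatokooketok.
Attach case dative -eh (after consonant 'k') → tatokooketokeh.
Apply vowel harmony: tatokooketokeh → tatokookatokah.

tatokookatokah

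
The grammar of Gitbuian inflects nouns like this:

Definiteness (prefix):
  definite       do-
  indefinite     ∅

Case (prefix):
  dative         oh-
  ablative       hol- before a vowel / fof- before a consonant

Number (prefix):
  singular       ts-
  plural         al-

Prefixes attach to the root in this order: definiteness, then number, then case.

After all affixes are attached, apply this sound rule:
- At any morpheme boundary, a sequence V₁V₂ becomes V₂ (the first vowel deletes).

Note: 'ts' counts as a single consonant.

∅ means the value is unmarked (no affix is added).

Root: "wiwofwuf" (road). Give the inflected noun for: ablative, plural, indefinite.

definiteness = indefinite: zero marking, form stays wiwofwuf.
Attach number plural al- → alwiwofwuf.
Attach case ablative hol- (before vowel 'a') → holalwiwofwuf.
Vowel deletion: no change.

holalwiwofwuf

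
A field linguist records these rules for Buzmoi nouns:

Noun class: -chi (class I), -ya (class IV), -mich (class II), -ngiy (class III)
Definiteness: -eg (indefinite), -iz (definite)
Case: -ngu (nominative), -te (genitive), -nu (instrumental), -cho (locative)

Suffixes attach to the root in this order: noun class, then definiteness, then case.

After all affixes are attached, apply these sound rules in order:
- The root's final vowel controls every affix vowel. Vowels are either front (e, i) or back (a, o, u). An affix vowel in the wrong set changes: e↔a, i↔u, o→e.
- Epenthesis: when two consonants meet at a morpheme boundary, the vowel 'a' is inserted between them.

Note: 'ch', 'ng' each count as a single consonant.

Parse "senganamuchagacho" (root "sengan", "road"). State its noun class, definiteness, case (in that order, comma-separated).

class II, indefinite, locative

Segment: sengan-mich-eg-cho.
noun class: -mich → class II.
definiteness: -eg → indefinite.
case: -cho → locative.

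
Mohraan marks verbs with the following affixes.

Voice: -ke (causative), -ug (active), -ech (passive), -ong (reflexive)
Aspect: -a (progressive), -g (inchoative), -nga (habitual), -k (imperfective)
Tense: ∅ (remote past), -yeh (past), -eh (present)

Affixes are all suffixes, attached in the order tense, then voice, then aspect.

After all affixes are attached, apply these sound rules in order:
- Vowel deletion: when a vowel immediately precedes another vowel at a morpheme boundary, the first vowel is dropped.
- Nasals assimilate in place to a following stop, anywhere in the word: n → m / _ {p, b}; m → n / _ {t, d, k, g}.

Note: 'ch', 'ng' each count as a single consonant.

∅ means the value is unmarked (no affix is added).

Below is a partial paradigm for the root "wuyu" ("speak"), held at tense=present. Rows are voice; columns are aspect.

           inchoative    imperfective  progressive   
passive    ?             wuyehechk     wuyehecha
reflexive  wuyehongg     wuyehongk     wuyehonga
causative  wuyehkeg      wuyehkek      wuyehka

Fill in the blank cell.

wuyehechg

Attach tense present -eh → wuyueh.
Attach voice passive -ech → wuyuehech.
Attach aspect inchoative -g → wuyuehechg.
Apply vowel deletion: wuyuehechg → wuyehechg.
Nasal assimilation: no change.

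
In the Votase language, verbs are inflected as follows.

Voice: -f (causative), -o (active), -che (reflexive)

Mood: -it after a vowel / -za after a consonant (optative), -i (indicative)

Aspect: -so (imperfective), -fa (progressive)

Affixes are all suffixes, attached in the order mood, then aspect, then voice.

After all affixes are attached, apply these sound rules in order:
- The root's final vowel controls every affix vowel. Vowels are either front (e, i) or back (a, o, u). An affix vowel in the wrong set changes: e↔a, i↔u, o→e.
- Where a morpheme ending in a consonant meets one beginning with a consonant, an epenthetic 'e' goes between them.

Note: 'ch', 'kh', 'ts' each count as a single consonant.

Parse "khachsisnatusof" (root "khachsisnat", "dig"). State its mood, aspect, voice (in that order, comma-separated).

Segment: khachsisnat-i-so-f.
mood: -i → indicative.
aspect: -so → imperfective.
voice: -f → causative.

indicative, imperfective, causative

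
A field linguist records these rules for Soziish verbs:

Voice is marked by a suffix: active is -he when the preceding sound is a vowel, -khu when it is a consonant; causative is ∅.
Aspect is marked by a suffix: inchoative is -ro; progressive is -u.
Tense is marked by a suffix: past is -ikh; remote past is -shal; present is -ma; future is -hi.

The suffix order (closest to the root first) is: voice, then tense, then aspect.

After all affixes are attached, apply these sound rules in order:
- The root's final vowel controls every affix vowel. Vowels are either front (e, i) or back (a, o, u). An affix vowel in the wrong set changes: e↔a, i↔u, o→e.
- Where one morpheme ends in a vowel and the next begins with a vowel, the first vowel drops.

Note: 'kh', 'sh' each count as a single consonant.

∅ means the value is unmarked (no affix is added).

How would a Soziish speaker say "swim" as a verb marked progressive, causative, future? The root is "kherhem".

voice = causative: zero marking, form stays kherhem.
Attach tense future -hi → kherhemhi.
Attach aspect progressive -u → kherhemhiu.
Apply vowel harmony: kherhemhiu → kherhemhii.
Apply vowel deletion: kherhemhii → kherhemhi.

kherhemhi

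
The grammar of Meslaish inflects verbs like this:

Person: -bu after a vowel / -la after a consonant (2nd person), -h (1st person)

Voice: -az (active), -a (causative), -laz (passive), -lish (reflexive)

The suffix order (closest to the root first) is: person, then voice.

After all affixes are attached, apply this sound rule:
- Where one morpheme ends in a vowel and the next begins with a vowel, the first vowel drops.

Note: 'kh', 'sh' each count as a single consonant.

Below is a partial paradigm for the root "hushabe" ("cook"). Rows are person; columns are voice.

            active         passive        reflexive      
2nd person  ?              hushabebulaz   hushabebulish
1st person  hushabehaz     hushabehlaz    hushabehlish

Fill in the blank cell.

Attach person 2nd person -bu (after vowel 'e') → hushabebu.
Attach voice active -az → hushabebuaz.
Apply vowel deletion: hushabebuaz → hushabebaz.

hushabebaz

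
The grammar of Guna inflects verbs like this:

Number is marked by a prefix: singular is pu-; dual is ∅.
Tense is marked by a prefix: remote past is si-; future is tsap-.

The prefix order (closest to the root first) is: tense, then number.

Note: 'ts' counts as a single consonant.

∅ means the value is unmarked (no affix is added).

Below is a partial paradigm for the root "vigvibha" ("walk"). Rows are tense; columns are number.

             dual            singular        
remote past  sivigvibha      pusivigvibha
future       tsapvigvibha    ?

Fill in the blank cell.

Attach tense future tsap- → tsapvigvibha.
Attach number singular pu- → putsapvigvibha.

putsapvigvibha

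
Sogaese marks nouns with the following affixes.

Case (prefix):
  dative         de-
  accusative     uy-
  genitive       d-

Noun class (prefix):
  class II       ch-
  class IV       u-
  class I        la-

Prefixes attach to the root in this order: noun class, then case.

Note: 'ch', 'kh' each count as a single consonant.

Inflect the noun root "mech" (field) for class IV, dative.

Attach noun class class IV u- → umech.
Attach case dative de- → deumech.

deumech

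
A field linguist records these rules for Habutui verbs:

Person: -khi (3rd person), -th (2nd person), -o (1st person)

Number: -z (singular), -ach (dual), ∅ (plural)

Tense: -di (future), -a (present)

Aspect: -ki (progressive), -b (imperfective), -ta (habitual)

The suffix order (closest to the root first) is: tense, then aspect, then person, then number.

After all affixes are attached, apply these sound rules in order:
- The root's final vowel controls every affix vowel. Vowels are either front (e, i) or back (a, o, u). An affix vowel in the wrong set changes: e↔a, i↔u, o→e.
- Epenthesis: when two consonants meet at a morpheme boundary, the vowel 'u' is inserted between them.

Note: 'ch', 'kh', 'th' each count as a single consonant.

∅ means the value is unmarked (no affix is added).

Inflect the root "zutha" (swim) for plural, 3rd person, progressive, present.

zuthaakukhu

Attach tense present -a → zuthaa.
Attach aspect progressive -ki → zuthaaki.
Attach person 3rd person -khi → zuthaakikhi.
number = plural: zero marking, form stays zuthaakikhi.
Apply vowel harmony: zuthaakikhi → zuthaakukhu.
Epenthesis: no change.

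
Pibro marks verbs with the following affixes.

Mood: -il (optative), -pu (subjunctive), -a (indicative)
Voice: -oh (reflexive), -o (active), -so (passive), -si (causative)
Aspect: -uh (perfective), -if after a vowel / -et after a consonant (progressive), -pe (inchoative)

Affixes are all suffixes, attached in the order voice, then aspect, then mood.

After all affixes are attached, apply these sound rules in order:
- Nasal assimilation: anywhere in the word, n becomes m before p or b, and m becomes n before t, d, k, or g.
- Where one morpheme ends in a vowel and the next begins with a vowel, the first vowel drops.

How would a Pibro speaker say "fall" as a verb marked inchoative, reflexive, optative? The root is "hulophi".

Attach voice reflexive -oh → hulophioh.
Attach aspect inchoative -pe → hulophiohpe.
Attach mood optative -il → hulophiohpeil.
Nasal assimilation: no change.
Apply vowel deletion: hulophiohpeil → hulophohpil.

hulophohpil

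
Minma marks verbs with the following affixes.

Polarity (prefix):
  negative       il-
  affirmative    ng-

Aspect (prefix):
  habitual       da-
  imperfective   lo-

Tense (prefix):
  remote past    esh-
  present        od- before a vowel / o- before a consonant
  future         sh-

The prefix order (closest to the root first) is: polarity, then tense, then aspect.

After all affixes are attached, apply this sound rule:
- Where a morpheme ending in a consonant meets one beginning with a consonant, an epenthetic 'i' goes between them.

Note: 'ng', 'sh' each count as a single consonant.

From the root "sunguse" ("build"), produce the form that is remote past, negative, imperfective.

loeshilisunguse

Attach polarity negative il- → ilsunguse.
Attach tense remote past esh- → eshilsunguse.
Attach aspect imperfective lo- → loeshilsunguse.
Apply epenthesis: loeshilsunguse → loeshilisunguse.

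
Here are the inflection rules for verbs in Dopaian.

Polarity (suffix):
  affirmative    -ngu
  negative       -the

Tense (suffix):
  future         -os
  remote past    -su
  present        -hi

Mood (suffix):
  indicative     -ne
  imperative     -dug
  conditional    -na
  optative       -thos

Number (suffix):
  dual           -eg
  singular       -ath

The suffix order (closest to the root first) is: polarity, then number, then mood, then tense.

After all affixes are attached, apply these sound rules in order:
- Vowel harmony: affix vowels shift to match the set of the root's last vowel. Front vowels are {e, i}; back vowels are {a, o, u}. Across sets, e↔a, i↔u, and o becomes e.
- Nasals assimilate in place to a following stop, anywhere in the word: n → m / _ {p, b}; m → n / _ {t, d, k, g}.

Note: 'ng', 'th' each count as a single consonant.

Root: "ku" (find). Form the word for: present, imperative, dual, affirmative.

kunguagdughu

Attach polarity affirmative -ngu → kungu.
Attach number dual -eg → kungueg.
Attach mood imperative -dug → kunguegdug.
Attach tense present -hi → kunguegdughi.
Apply vowel harmony: kunguegdughi → kunguagdughu.
Nasal assimilation: no change.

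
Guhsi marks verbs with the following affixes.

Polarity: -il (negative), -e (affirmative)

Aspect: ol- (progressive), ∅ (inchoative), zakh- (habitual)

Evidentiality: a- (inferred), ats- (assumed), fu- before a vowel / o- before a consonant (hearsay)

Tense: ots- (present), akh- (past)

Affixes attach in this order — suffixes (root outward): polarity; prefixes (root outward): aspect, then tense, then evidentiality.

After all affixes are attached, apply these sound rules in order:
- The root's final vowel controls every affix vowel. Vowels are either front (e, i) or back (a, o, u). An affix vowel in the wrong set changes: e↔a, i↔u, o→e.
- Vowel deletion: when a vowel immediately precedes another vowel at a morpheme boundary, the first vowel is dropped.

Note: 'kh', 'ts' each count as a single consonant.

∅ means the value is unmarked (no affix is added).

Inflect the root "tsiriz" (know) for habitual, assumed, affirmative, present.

Attach aspect habitual zakh- → zakhtsiriz.
Attach polarity affirmative -e → zakhtsirize.
Attach tense present ots- → otszakhtsirize.
Attach evidentiality assumed ats- → atsotszakhtsirize.
Apply vowel harmony: atsotszakhtsirize → etsetszekhtsirize.
Vowel deletion: no change.

etsetszekhtsirize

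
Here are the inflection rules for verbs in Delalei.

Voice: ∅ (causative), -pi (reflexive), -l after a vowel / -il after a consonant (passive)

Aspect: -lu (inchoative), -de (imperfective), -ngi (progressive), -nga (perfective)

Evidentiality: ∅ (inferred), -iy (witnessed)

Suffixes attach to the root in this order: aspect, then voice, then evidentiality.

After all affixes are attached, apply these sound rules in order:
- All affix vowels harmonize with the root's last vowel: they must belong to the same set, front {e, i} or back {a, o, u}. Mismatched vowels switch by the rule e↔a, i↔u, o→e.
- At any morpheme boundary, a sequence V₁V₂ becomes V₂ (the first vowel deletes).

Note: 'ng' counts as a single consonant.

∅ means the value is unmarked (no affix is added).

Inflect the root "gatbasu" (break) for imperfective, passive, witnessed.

Attach aspect imperfective -de → gatbasude.
Attach voice passive -l (after vowel 'e') → gatbasudel.
Attach evidentiality witnessed -iy → gatbasudeliy.
Apply vowel harmony: gatbasudeliy → gatbasudaluy.
Vowel deletion: no change.

gatbasudaluy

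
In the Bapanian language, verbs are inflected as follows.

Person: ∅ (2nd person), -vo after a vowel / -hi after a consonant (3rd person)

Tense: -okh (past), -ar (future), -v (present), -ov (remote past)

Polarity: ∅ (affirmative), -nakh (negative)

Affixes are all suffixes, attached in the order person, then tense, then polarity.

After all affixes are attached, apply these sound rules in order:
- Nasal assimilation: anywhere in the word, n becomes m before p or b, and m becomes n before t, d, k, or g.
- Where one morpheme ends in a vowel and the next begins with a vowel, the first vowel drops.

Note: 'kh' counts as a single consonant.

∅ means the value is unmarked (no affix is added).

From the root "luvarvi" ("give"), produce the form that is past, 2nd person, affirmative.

person = 2nd person: zero marking, form stays luvarvi.
Attach tense past -okh → luvarviokh.
polarity = affirmative: zero marking, form stays luvarviokh.
Nasal assimilation: no change.
Apply vowel deletion: luvarviokh → luvarvokh.

luvarvokh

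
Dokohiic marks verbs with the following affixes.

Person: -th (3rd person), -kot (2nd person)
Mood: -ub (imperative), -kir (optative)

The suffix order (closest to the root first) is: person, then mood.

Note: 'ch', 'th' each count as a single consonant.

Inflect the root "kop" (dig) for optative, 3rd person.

Attach person 3rd person -th → kopth.
Attach mood optative -kir → kopthkir.

kopthkir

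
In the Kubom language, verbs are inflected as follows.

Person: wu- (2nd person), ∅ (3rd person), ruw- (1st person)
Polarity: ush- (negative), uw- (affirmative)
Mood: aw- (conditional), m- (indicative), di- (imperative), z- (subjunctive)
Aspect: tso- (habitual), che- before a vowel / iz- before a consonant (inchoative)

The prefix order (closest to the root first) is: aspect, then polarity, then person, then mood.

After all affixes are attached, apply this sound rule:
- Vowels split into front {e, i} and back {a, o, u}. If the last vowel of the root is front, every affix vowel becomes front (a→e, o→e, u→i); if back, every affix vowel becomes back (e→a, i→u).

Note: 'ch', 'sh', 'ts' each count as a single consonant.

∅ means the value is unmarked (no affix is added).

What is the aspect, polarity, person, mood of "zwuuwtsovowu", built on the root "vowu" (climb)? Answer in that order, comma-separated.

Segment: z-wu-uw-tso-vowu.
aspect: tso- → habitual.
polarity: uw- → affirmative.
person: wu- → 2nd person.
mood: z- → subjunctive.

habitual, affirmative, 2nd person, subjunctive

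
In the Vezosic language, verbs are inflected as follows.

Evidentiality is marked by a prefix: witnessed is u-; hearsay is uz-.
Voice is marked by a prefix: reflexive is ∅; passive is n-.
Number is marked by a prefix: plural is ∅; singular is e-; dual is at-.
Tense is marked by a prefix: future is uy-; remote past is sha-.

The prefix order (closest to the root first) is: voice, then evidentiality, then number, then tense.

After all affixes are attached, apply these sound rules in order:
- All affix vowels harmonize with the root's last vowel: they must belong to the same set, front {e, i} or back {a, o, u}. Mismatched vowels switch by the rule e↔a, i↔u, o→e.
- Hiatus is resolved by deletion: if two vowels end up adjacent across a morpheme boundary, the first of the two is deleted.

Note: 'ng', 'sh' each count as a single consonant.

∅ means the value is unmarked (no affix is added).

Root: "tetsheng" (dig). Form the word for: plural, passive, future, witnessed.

Attach voice passive n- → ntetsheng.
Attach evidentiality witnessed u- → untetsheng.
number = plural: zero marking, form stays untetsheng.
Attach tense future uy- → uyuntetsheng.
Apply vowel harmony: uyuntetsheng → iyintetsheng.
Vowel deletion: no change.

iyintetsheng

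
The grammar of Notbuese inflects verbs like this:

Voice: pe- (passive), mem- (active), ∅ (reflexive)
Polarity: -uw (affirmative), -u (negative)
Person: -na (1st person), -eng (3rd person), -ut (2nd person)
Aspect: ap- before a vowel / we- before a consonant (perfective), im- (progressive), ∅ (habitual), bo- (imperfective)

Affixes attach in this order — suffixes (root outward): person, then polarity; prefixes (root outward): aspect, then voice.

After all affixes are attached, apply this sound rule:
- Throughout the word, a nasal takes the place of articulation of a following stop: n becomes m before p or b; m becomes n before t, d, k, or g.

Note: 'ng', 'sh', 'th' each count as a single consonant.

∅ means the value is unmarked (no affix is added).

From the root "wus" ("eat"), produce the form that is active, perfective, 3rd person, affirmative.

memwewusenguw

Attach aspect perfective we- (before consonant 'w') → wewus.
Attach person 3rd person -eng → wewuseng.
Attach voice active mem- → memwewuseng.
Attach polarity affirmative -uw → memwewusenguw.
Nasal assimilation: no change.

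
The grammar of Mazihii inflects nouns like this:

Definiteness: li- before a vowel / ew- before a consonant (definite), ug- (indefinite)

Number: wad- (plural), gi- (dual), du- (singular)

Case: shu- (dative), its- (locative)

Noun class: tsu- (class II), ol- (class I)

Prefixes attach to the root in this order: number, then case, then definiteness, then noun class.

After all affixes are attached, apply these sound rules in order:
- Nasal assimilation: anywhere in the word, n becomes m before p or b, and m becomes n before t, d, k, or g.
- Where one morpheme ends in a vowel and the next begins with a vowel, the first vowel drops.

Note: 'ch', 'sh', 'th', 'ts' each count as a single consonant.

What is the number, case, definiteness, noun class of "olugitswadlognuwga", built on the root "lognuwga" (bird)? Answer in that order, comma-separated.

plural, locative, indefinite, class I

Segment: ol-ug-its-wad-lognuwga.
number: wad- → plural.
case: its- → locative.
definiteness: ug- → indefinite.
noun class: ol- → class I.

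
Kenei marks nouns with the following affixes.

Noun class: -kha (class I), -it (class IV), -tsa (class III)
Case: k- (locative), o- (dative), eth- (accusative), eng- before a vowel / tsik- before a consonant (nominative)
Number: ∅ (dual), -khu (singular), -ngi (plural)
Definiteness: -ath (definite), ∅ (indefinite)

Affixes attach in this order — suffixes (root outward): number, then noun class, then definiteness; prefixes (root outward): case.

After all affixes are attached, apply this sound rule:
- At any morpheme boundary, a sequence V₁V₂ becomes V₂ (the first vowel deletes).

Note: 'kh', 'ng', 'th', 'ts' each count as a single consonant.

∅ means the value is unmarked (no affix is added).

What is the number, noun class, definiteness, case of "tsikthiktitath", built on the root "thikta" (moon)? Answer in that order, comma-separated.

Segment: tsik-thikta-it-ath.
number: ∅ → dual.
noun class: -it → class IV.
definiteness: -ath → definite.
case: eng/tsik- → nominative.

dual, class IV, definite, nominative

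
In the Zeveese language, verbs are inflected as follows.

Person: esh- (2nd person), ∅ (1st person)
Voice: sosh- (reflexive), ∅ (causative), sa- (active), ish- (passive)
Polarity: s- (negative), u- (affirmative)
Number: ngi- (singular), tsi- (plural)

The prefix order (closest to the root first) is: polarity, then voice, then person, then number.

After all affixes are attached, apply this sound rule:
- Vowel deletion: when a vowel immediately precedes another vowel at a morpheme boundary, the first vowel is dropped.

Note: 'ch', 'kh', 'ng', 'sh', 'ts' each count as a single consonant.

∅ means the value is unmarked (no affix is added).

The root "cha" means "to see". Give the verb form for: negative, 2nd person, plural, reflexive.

Attach polarity negative s- → scha.
Attach voice reflexive sosh- → soshscha.
Attach person 2nd person esh- → eshsoshscha.
Attach number plural tsi- → tsieshsoshscha.
Apply vowel deletion: tsieshsoshscha → tseshsoshscha.

tseshsoshscha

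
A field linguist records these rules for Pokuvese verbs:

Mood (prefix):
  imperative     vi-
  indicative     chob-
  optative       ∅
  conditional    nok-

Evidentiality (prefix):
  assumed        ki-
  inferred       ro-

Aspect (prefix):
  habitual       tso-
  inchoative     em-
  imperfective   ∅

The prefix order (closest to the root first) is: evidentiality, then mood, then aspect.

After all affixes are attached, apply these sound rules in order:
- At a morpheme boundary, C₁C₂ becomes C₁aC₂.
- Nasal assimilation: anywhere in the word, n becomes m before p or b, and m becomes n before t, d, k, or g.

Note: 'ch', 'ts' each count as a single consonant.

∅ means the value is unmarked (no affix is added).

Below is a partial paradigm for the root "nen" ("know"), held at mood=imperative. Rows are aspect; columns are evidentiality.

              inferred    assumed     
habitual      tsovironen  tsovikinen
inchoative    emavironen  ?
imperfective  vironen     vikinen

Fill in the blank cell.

emavikinen

Attach evidentiality assumed ki- → kinen.
Attach mood imperative vi- → vikinen.
Attach aspect inchoative em- → emvikinen.
Apply epenthesis: emvikinen → emavikinen.
Nasal assimilation: no change.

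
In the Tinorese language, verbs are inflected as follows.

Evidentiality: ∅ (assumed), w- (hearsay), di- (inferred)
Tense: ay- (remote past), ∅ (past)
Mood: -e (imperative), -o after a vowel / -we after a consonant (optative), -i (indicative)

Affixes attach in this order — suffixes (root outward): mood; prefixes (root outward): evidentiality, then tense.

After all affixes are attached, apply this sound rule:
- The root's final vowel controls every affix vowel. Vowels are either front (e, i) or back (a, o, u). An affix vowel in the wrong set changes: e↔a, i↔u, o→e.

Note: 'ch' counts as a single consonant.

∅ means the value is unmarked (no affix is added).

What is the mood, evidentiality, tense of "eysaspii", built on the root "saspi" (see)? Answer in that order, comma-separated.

Segment: ay-saspi-i.
mood: -i → indicative.
evidentiality: ∅ → assumed.
tense: ay- → remote past.

indicative, assumed, remote past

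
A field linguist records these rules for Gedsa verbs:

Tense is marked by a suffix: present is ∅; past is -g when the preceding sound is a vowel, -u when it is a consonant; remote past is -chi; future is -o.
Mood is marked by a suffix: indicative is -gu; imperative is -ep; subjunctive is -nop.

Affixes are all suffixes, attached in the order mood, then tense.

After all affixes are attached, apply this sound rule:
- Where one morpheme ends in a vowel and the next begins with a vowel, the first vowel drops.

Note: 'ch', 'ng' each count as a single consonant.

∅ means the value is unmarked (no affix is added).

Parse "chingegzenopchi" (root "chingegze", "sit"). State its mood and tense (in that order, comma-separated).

Segment: chingegze-nop-chi.
mood: -nop → subjunctive.
tense: -chi → remote past.

subjunctive, remote past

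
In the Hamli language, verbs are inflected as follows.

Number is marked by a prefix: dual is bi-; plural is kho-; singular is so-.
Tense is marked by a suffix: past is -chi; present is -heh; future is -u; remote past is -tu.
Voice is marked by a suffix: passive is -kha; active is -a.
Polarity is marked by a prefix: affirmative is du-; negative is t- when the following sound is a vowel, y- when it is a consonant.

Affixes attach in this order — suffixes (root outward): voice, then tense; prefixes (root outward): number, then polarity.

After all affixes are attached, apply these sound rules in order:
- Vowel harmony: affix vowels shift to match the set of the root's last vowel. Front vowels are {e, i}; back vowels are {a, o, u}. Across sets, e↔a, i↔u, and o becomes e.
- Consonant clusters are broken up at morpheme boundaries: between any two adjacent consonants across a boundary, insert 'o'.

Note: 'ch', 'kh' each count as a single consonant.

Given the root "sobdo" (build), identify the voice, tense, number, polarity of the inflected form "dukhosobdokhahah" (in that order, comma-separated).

Segment: du-kho-sobdo-kha-heh.
voice: -kha → passive.
tense: -heh → present.
number: kho- → plural.
polarity: du- → affirmative.

passive, present, plural, affirmative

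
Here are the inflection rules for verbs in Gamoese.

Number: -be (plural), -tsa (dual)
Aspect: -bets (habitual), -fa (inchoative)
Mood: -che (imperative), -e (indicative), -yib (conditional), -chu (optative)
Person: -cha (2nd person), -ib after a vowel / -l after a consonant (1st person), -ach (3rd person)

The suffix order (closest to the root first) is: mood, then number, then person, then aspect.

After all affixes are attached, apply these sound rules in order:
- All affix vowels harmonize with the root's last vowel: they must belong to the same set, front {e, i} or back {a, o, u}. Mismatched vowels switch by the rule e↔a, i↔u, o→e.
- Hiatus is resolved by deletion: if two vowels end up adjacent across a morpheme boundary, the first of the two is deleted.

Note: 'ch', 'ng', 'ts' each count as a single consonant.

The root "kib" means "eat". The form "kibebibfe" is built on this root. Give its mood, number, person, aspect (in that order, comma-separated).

indicative, plural, 1st person, inchoative

Segment: kib-e-be-ib-fa.
mood: -e → indicative.
number: -be → plural.
person: -ib/l → 1st person.
aspect: -fa → inchoative.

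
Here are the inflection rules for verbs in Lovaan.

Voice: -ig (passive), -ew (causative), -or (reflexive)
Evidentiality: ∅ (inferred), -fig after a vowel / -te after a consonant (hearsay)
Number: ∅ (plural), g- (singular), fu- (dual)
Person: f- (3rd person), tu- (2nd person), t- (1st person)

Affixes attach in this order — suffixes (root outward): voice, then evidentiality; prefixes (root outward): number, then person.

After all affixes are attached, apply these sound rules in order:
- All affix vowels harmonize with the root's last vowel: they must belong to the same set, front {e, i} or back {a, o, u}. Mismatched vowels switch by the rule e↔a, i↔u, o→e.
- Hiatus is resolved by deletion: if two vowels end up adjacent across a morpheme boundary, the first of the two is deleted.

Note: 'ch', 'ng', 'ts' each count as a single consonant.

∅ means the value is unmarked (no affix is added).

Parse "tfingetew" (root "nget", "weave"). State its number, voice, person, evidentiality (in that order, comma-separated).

Segment: t-fu-nget-ew.
number: fu- → dual.
voice: -ew → causative.
person: t- → 1st person.
evidentiality: ∅ → inferred.

dual, causative, 1st person, inferred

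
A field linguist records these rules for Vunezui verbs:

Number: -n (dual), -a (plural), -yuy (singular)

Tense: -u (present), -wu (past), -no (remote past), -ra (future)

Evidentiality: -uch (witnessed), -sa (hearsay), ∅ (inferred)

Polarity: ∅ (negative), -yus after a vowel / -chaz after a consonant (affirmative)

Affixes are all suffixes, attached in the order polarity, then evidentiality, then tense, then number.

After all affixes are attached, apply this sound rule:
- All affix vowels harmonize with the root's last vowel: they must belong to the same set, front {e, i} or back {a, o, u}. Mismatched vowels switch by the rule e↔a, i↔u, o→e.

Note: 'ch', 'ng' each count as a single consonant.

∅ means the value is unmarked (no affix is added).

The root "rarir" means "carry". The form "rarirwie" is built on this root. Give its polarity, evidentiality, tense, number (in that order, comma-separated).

negative, inferred, past, plural

Segment: rarir-wu-a.
polarity: ∅ → negative.
evidentiality: ∅ → inferred.
tense: -wu → past.
number: -a → plural.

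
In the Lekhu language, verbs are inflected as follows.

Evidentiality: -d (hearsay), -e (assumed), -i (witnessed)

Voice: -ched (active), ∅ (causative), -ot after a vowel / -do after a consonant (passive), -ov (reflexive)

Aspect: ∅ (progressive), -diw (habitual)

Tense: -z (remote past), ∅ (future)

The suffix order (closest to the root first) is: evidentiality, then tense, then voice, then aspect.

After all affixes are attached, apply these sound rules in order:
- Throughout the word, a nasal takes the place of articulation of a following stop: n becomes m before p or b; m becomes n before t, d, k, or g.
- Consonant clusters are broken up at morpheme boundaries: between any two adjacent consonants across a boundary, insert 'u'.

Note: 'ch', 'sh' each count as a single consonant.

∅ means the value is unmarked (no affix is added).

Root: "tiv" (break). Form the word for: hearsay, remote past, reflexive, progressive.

tivuduzov

Attach evidentiality hearsay -d → tivd.
Attach tense remote past -z → tivdz.
Attach voice reflexive -ov → tivdzov.
aspect = progressive: zero marking, form stays tivdzov.
Nasal assimilation: no change.
Apply epenthesis: tivdzov → tivuduzov.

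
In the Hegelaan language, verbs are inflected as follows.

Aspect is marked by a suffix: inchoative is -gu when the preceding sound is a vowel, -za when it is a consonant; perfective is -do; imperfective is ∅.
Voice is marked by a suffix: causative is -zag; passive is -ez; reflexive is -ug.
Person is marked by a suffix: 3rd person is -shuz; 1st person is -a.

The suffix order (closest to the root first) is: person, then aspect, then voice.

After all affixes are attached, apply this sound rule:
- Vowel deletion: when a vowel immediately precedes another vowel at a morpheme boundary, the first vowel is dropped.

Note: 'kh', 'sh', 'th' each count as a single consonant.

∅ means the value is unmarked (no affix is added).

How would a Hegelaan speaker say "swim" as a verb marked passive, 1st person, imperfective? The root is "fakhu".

fakhez

Attach person 1st person -a → fakhua.
aspect = imperfective: zero marking, form stays fakhua.
Attach voice passive -ez → fakhuaez.
Apply vowel deletion: fakhuaez → fakhez.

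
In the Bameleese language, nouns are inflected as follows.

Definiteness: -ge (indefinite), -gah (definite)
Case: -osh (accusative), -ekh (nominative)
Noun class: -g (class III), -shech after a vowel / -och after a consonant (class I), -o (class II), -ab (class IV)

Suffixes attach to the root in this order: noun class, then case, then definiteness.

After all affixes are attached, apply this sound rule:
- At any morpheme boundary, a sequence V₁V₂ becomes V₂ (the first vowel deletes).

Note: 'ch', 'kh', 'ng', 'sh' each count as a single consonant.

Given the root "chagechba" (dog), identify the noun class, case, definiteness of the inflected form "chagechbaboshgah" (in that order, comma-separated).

Segment: chagechba-ab-osh-gah.
noun class: -ab → class IV.
case: -osh → accusative.
definiteness: -gah → definite.

class IV, accusative, definite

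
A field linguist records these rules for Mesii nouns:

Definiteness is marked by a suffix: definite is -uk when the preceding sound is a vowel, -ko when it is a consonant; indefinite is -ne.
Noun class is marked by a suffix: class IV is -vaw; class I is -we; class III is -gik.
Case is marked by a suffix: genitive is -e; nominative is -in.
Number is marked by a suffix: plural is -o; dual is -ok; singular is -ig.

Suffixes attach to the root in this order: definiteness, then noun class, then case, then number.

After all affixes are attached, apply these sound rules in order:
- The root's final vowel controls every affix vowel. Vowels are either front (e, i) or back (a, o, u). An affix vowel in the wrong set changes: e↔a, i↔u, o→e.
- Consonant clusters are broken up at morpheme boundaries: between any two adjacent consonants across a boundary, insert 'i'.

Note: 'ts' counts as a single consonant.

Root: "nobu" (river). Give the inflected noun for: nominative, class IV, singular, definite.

Attach definiteness definite -uk (after vowel 'u') → nobuuk.
Attach noun class class IV -vaw → nobuukvaw.
Attach case nominative -in → nobuukvawin.
Attach number singular -ig → nobuukvawinig.
Apply vowel harmony: nobuukvawinig → nobuukvawunug.
Apply epenthesis: nobuukvawunug → nobuukivawunug.

nobuukivawunug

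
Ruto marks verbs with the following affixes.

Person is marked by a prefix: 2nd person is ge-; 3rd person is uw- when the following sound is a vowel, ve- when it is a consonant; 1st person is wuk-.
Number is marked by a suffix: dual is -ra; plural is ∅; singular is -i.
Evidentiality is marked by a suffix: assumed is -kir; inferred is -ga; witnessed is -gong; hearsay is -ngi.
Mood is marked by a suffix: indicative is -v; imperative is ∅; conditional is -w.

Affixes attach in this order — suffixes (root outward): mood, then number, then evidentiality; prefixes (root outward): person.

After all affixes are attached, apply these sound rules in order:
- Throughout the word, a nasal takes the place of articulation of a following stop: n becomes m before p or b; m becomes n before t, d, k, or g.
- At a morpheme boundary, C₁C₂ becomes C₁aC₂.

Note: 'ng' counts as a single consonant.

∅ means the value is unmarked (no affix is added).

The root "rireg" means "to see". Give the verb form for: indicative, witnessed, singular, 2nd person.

geriregavigong

Attach mood indicative -v → riregv.
Attach number singular -i → riregvi.
Attach evidentiality witnessed -gong → riregvigong.
Attach person 2nd person ge- → geriregvigong.
Nasal assimilation: no change.
Apply epenthesis: geriregvigong → geriregavigong.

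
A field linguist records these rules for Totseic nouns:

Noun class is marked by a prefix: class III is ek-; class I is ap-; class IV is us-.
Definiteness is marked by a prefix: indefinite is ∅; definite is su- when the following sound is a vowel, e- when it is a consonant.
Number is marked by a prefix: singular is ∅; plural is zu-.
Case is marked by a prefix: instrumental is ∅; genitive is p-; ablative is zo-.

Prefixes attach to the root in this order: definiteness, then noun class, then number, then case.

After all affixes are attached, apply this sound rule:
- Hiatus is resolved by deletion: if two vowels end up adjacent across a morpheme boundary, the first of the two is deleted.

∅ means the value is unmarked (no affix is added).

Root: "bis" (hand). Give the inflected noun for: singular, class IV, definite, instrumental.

usebis

Attach definiteness definite e- (before consonant 'b') → ebis.
Attach noun class class IV us- → usebis.
number = singular: zero marking, form stays usebis.
case = instrumental: zero marking, form stays usebis.
Vowel deletion: no change.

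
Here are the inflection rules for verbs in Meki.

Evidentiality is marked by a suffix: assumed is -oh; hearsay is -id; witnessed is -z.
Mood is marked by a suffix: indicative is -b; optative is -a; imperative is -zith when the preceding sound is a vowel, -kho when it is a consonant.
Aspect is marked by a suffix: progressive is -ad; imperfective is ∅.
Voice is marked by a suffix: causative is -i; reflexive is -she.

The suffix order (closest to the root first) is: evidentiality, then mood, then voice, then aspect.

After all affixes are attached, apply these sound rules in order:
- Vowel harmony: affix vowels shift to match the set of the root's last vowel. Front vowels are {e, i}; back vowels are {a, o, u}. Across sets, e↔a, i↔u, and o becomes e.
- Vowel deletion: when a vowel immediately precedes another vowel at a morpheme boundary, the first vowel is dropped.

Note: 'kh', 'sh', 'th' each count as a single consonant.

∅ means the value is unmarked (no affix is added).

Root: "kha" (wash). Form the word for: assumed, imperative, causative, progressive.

Attach evidentiality assumed -oh → khaoh.
Attach mood imperative -kho (after consonant 'h') → khaohkho.
Attach voice causative -i → khaohkhoi.
Attach aspect progressive -ad → khaohkhoiad.
Apply vowel harmony: khaohkhoiad → khaohkhouad.
Apply vowel deletion: khaohkhouad → khohkhad.

khohkhad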